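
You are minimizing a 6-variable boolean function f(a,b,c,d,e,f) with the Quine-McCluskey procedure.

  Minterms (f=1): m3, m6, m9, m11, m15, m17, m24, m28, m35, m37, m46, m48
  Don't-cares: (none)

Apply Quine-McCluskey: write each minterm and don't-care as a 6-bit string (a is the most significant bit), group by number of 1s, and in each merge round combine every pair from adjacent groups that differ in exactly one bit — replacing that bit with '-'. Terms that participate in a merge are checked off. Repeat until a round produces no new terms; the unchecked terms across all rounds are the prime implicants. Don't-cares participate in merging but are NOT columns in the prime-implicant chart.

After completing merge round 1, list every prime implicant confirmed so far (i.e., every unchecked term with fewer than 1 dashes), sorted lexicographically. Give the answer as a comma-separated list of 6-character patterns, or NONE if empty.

000110, 010001, 100101, 101110, 110000

Round 0: 000011✓ 000110 001001✓ 001011✓ 001111✓ 010001 011000✓ 011100✓ 100011✓ 100101 101110 110000
Round 1: -00011 00-011 001-11 0010-1 011-00
PIs = {-00011, 00-011, 000110, 001-11, 0010-1, 010001, 011-00, 100101, 101110, 110000}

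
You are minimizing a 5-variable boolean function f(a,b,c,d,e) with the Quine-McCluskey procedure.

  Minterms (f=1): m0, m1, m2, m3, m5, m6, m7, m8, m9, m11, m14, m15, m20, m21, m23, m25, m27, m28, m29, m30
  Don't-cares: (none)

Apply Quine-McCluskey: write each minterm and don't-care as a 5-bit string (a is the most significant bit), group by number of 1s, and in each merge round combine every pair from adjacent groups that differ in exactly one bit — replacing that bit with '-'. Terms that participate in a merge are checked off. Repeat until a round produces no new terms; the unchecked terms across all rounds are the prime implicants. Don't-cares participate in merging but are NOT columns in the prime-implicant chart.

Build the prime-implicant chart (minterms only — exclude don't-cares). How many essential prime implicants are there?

4

size-2^0 implicants → 00000(✓)  00001(✓)  00010(✓)  00011(✓)  00101(✓)  00110(✓)  00111(✓)  01000(✓)  01001(✓)  01011(✓)  01110(✓)  01111(✓)  10100(✓)  10101(✓)  10111(✓)  11001(✓)  11011(✓)  11100(✓)  11101(✓)  11110(✓)
size-2^1 implicants → -0101(✓)  -0111(✓)  -1001(✓)  -1011(✓)  -1110  0-000(✓)  0-001(✓)  0-011(✓)  0-110(✓)  0-111(✓)  00-01(✓)  00-10(✓)  00-11(✓)  000-0(✓)  000-1(✓)  0000-(✓)  0001-(✓)  001-1(✓)  0011-(✓)  01-11(✓)  010-1(✓)  0100-(✓)  0111-(✓)  1-100(✓)  1-101(✓)  101-1(✓)  1010-(✓)  11-01  110-1(✓)  111-0  1110-(✓)
size-2^2 implicants → -01-1  -10-1  0--11  0-0-1  0-00-  0-11-  00--1  00-1-  000--  1-10-
Unchecked terms (primes): -01-1, -10-1, -1110, 0--11, 0-0-1, 0-00-, 0-11-, 00--1, 00-1-, 000--, 1-10-, 11-01, 111-0
Minterm coverage:
  m0 ⊆ 0-00-,000--
  m1 ⊆ 0-0-1,0-00-,00--1,000--
  m2 ⊆ 00-1-,000--
  m3 ⊆ 0--11,0-0-1,00--1,00-1-,000--
  m5 ⊆ -01-1,00--1
  m6 ⊆ 0-11-,00-1-
  m7 ⊆ -01-1,0--11,0-11-,00--1,00-1-
  m8 ⊆ 0-00- [E]
  m9 ⊆ -10-1,0-0-1,0-00-
  m11 ⊆ -10-1,0--11,0-0-1
  m14 ⊆ -1110,0-11-
  m15 ⊆ 0--11,0-11-
  m20 ⊆ 1-10- [E]
  m21 ⊆ -01-1,1-10-
  m23 ⊆ -01-1 [E]
  m25 ⊆ -10-1,11-01
  m27 ⊆ -10-1 [E]
  m28 ⊆ 1-10-,111-0
  m29 ⊆ 1-10-,11-01
  m30 ⊆ -1110,111-0
E = {-01-1, -10-1, 0-00-, 1-10-}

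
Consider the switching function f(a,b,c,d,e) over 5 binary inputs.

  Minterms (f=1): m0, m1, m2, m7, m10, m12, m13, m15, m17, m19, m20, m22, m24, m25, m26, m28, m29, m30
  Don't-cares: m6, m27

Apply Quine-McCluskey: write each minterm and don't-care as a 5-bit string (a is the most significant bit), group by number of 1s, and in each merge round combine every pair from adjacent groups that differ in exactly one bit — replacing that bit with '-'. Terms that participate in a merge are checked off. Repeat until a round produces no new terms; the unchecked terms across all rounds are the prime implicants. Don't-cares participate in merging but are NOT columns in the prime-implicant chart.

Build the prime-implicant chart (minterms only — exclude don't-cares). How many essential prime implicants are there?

3

size-2^0 implicants → 00000(✓)  00001(✓)  00010(✓)  00110(✓)  00111(✓)  01010(✓)  01100(✓)  01101(✓)  01111(✓)  10001(✓)  10011(✓)  10100(✓)  10110(✓)  11000(✓)  11001(✓)  11010(✓)  11011(✓)  11100(✓)  11101(✓)  11110(✓)
size-2^1 implicants → -0001  -0110  -1010  -1100(✓)  -1101(✓)  0-010  0-111  00-10  000-0  0000-  0011-  011-1  0110-(✓)  1-001(✓)  1-011(✓)  1-100(✓)  1-110(✓)  100-1(✓)  101-0(✓)  11-00(✓)  11-01(✓)  11-10(✓)  110-0(✓)  110-1(✓)  1100-(✓)  1101-(✓)  111-0(✓)  1110-(✓)
size-2^2 implicants → -110-  1-0-1  1-1-0  11--0  11-0-  110--
Unchecked terms (primes): -0001, -0110, -1010, -110-, 0-010, 0-111, 00-10, 000-0, 0000-, 0011-, 011-1, 1-0-1, 1-1-0, 11--0, 11-0-, 110--
Minterm coverage:
  m0 ⊆ 000-0,0000-
  m1 ⊆ -0001,0000-
  m2 ⊆ 0-010,00-10,000-0
  m7 ⊆ 0-111,0011-
  m10 ⊆ -1010,0-010
  m12 ⊆ -110- [E]
  m13 ⊆ -110-,011-1
  m15 ⊆ 0-111,011-1
  m17 ⊆ -0001,1-0-1
  m19 ⊆ 1-0-1 [E]
  m20 ⊆ 1-1-0 [E]
  m22 ⊆ -0110,1-1-0
  m24 ⊆ 11--0,11-0-,110--
  m25 ⊆ 1-0-1,11-0-,110--
  m26 ⊆ -1010,11--0,110--
  m28 ⊆ -110-,1-1-0,11--0,11-0-
  m29 ⊆ -110-,11-0-
  m30 ⊆ 1-1-0,11--0
E = {-110-, 1-0-1, 1-1-0}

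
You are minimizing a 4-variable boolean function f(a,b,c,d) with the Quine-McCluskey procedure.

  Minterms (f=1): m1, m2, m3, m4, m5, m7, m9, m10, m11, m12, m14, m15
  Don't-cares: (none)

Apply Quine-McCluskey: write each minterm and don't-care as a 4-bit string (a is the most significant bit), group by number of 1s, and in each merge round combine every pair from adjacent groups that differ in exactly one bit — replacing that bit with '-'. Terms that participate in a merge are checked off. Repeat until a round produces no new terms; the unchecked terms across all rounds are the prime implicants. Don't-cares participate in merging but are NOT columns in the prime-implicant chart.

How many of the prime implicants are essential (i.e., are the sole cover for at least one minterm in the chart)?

Round 0: 0001✓ 0010✓ 0011✓ 0100✓ 0101✓ 0111✓ 1001✓ 1010✓ 1011✓ 1100✓ 1110✓ 1111✓
Round 1: -001✓ -010✓ -011✓ -100 -111✓ 0-01✓ 0-11✓ 00-1✓ 001-✓ 01-1✓ 010- 1-10✓ 1-11✓ 10-1✓ 101-✓ 11-0 111-✓
Round 2: --11 -0-1 -01- 0--1 1-1-
PIs = {--11, -0-1, -01-, -100, 0--1, 010-, 1-1-, 11-0}
Coverage chart:
  m1: -0-1,0--1
  m2: -01- ←essential
  m3: --11,-0-1,-01-,0--1
  m4: -100,010-
  m5: 0--1,010-
  m7: --11,0--1
  m9: -0-1 ←essential
  m10: -01-,1-1-
  m11: --11,-0-1,-01-,1-1-
  m12: -100,11-0
  m14: 1-1-,11-0
  m15: --11,1-1-
Essential: -0-1, -01-

2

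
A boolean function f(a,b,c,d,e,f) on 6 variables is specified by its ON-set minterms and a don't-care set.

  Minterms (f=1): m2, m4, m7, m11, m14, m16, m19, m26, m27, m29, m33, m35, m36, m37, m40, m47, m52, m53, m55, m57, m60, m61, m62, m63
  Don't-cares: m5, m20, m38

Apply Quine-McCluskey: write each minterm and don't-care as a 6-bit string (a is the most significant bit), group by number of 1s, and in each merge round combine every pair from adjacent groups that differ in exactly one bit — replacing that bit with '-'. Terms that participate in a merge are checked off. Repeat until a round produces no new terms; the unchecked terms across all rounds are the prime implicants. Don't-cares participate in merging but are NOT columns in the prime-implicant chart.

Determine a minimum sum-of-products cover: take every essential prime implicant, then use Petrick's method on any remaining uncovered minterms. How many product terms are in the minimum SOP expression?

size-2^0 implicants → 000010  000100(✓)  000101(✓)  000111(✓)  001011(✓)  001110  010000(✓)  010011(✓)  010100(✓)  011010(✓)  011011(✓)  011101(✓)  100001(✓)  100011(✓)  100100(✓)  100101(✓)  100110(✓)  101000  101111(✓)  110100(✓)  110101(✓)  110111(✓)  111001(✓)  111100(✓)  111101(✓)  111110(✓)  111111(✓)
size-2^1 implicants → -00100(✓)  -00101(✓)  -10100(✓)  -11101  0-0100(✓)  0-1011  0001-1  00010-(✓)  01-011  010-00  01101-  1-0100(✓)  1-0101(✓)  1-1111  100-01  1000-1  1001-0  10010-(✓)  11-100(✓)  11-101(✓)  11-111(✓)  1101-1(✓)  11010-(✓)  111-01  1111-0(✓)  1111-1(✓)  11110-(✓)  11111-(✓)
size-2^2 implicants → --0100  -0010-  1-010-  11-1-1  11-10-  1111--
Unchecked terms (primes): --0100, -0010-, -11101, 0-1011, 000010, 0001-1, 001110, 01-011, 010-00, 01101-, 1-010-, 1-1111, 100-01, 1000-1, 1001-0, 101000, 11-1-1, 11-10-, 111-01, 1111--
Minterm coverage:
  m2 ⊆ 000010 [E]
  m4 ⊆ --0100,-0010-
  m7 ⊆ 0001-1 [E]
  m11 ⊆ 0-1011 [E]
  m14 ⊆ 001110 [E]
  m16 ⊆ 010-00 [E]
  m19 ⊆ 01-011 [E]
  m26 ⊆ 01101- [E]
  m27 ⊆ 0-1011,01-011,01101-
  m29 ⊆ -11101 [E]
  m33 ⊆ 100-01,1000-1
  m35 ⊆ 1000-1 [E]
  m36 ⊆ --0100,-0010-,1-010-,1001-0
  m37 ⊆ -0010-,1-010-,100-01
  m40 ⊆ 101000 [E]
  m47 ⊆ 1-1111 [E]
  m52 ⊆ --0100,1-010-,11-10-
  m53 ⊆ 1-010-,11-1-1,11-10-
  m55 ⊆ 11-1-1 [E]
  m57 ⊆ 111-01 [E]
  m60 ⊆ 11-10-,1111--
  m61 ⊆ -11101,11-1-1,11-10-,111-01,1111--
  m62 ⊆ 1111-- [E]
  m63 ⊆ 1-1111,11-1-1,1111--
E = {-11101, 0-1011, 000010, 0001-1, 001110, 01-011, 010-00, 01101-, 1-1111, 1000-1, 101000, 11-1-1, 111-01, 1111--}
Petrick residual → --0100, -0010-
Cover = c'de'f' + b'c'de' + bcde'f + a'cd'ef + a'b'c'd'ef' + a'b'c'df + a'b'cdef' + a'bd'ef + a'bc'e'f' + a'bcd'e + acdef + ab'c'd'f + ab'cd'e'f' + abdf + abce'f + abcd  |cover|=16

16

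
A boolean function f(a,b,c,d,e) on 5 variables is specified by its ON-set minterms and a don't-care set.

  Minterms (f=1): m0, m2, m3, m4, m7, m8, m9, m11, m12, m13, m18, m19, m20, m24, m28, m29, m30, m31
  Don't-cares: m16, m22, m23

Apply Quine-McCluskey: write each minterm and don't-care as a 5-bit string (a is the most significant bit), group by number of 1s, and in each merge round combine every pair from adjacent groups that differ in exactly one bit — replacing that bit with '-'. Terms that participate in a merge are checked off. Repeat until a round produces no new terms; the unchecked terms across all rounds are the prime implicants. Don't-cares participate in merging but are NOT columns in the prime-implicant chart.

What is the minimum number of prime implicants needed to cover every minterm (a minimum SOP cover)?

6

[col 0] 00000*, 00010*, 00011*, 00100*, 00111*, 01000*, 01001*, 01011*, 01100*, 01101*, 10000*, 10010*, 10011*, 10100*, 10110*, 10111*, 11000*, 11100*, 11101*, 11110*, 11111*
[col 1] -0000*, -0010*, -0011*, -0100*, -0111*, -1000*, -1100*, -1101*, 0-000*, 0-011, 0-100*, 00-00*, 00-11*, 000-0*, 0001-*, 01-00*, 01-01*, 010-1, 0100-*, 0110-*, 1-000*, 1-100*, 1-110*, 1-111*, 10-00*, 10-10*, 10-11*, 100-0*, 1001-*, 101-0*, 1011-*, 11-00*, 111-0*, 111-1*, 1110-*, 1111-*
[col 2] --000*, --100*, -0-00*, -0-11, -00-0, -001-, -1-00*, -110-, 0--00*, 01-0-, 1--00*, 1-1-0, 1-11-, 10--0, 10-1-, 111--
[col 3] ---00
Prime implicants: ---00, -0-11, -00-0, -001-, -110-, 0-011, 01-0-, 010-1, 1-1-0, 1-11-, 10--0, 10-1-, 111--
PI chart (minterm → PIs covering it):
  0 | ---00,-00-0
  2 | -00-0,-001-
  3 | -0-11,-001-,0-011
  4 | ---00  (sole → essential)
  7 | -0-11  (sole → essential)
  8 | ---00,01-0-
  9 | 01-0-,010-1
  11 | 0-011,010-1
  12 | ---00,-110-,01-0-
  13 | -110-,01-0-
  18 | -00-0,-001-,10--0,10-1-
  19 | -0-11,-001-,10-1-
  20 | ---00,1-1-0,10--0
  24 | ---00  (sole → essential)
  28 | ---00,-110-,1-1-0,111--
  29 | -110-,111--
  30 | 1-1-0,1-11-,111--
  31 | 1-11-,111--
Essential prime implicants: ---00, -0-11
Petrick residual → -00-0, -110-, 010-1, 1-11-
Minimum SOP uses 6 PIs: d'e' + b'de + b'c'e' + bcd' + a'bc'e + acd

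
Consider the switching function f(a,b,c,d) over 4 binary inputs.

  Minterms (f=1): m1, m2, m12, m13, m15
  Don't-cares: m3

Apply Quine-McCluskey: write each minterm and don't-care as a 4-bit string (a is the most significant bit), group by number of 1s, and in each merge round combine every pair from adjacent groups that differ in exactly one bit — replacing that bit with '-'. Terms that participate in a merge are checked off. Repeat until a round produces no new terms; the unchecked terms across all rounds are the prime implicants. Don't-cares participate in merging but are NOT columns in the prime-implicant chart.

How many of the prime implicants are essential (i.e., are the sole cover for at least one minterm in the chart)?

4

[col 0] 0001*, 0010*, 0011*, 1100*, 1101*, 1111*
[col 1] 00-1, 001-, 11-1, 110-
Prime implicants: 00-1, 001-, 11-1, 110-
PI chart (minterm → PIs covering it):
  1 | 00-1  (sole → essential)
  2 | 001-  (sole → essential)
  12 | 110-  (sole → essential)
  13 | 11-1,110-
  15 | 11-1  (sole → essential)
Essential prime implicants: 00-1, 001-, 11-1, 110-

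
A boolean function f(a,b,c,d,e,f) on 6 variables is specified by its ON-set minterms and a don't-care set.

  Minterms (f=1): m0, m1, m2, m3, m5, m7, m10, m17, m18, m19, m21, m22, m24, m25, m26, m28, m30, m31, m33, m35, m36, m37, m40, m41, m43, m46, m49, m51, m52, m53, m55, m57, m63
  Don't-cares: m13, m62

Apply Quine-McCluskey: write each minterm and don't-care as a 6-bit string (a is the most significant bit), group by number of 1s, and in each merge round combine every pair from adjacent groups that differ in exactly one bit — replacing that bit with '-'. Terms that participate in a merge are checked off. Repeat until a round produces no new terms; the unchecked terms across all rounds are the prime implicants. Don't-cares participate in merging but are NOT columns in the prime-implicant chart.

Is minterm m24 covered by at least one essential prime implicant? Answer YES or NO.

size-2^0 implicants → 000000(✓)  000001(✓)  000010(✓)  000011(✓)  000101(✓)  000111(✓)  001010(✓)  001101(✓)  010001(✓)  010010(✓)  010011(✓)  010101(✓)  010110(✓)  011000(✓)  011001(✓)  011010(✓)  011100(✓)  011110(✓)  011111(✓)  100001(✓)  100011(✓)  100100(✓)  100101(✓)  101000(✓)  101001(✓)  101011(✓)  101110(✓)  110001(✓)  110011(✓)  110100(✓)  110101(✓)  110111(✓)  111001(✓)  111110(✓)  111111(✓)
size-2^1 implicants → -00001(✓)  -00011(✓)  -00101(✓)  -10001(✓)  -10011(✓)  -10101(✓)  -11001(✓)  -11110(✓)  -11111(✓)  0-0001(✓)  0-0010(✓)  0-0011(✓)  0-0101(✓)  0-1010(✓)  00-010(✓)  00-101  000-01(✓)  000-11(✓)  0000-0(✓)  0000-1(✓)  00000-(✓)  00001-(✓)  0001-1(✓)  01-001(✓)  01-010(✓)  01-110(✓)  010-01(✓)  010-10(✓)  0100-1(✓)  01001-(✓)  011-00(✓)  011-10(✓)  0110-0(✓)  01100-  0111-0(✓)  01111-(✓)  1-0001(✓)  1-0011(✓)  1-0100(✓)  1-0101(✓)  1-1001(✓)  1-1110  10-001(✓)  10-011(✓)  100-01(✓)  1000-1(✓)  10010-(✓)  1010-1(✓)  10100-  11-001(✓)  11-111  110-01(✓)  110-11(✓)  1100-1(✓)  1101-1(✓)  11010-(✓)  11111-(✓)
size-2^2 implicants → --0001(✓)  --0011(✓)  --0101(✓)  -00-01(✓)  -000-1(✓)  -1-001  -10-01(✓)  -100-1(✓)  -1111-  0--010  0-0-01(✓)  0-00-1(✓)  0-001-  000--1  0000--  01--10  011--0  1--001  1-0-01(✓)  1-00-1(✓)  1-010-  10-0-1  110--1
size-2^3 implicants → --0-01  --00-1
Unchecked terms (primes): --0-01, --00-1, -1-001, -1111-, 0--010, 0-001-, 00-101, 000--1, 0000--, 01--10, 011--0, 01100-, 1--001, 1-010-, 1-1110, 10-0-1, 10100-, 11-111, 110--1
Minterm coverage:
  m0 ⊆ 0000-- [E]
  m1 ⊆ --0-01,--00-1,000--1,0000--
  m2 ⊆ 0--010,0-001-,0000--
  m3 ⊆ --00-1,0-001-,000--1,0000--
  m5 ⊆ --0-01,00-101,000--1
  m7 ⊆ 000--1 [E]
  m10 ⊆ 0--010 [E]
  m17 ⊆ --0-01,--00-1,-1-001
  m18 ⊆ 0--010,0-001-,01--10
  m19 ⊆ --00-1,0-001-
  m21 ⊆ --0-01 [E]
  m22 ⊆ 01--10 [E]
  m24 ⊆ 011--0,01100-
  m25 ⊆ -1-001,01100-
  m26 ⊆ 0--010,01--10,011--0
  m28 ⊆ 011--0 [E]
  m30 ⊆ -1111-,01--10,011--0
  m31 ⊆ -1111- [E]
  m33 ⊆ --0-01,--00-1,1--001,10-0-1
  m35 ⊆ --00-1,10-0-1
  m36 ⊆ 1-010- [E]
  m37 ⊆ --0-01,1-010-
  m40 ⊆ 10100- [E]
  m41 ⊆ 1--001,10-0-1,10100-
  m43 ⊆ 10-0-1 [E]
  m46 ⊆ 1-1110 [E]
  m49 ⊆ --0-01,--00-1,-1-001,1--001,110--1
  m51 ⊆ --00-1,110--1
  m52 ⊆ 1-010- [E]
  m53 ⊆ --0-01,1-010-,110--1
  m55 ⊆ 11-111,110--1
  m57 ⊆ -1-001,1--001
  m63 ⊆ -1111-,11-111
E = {--0-01, -1111-, 0--010, 000--1, 0000--, 01--10, 011--0, 1-010-, 1-1110, 10-0-1, 10100-}

YES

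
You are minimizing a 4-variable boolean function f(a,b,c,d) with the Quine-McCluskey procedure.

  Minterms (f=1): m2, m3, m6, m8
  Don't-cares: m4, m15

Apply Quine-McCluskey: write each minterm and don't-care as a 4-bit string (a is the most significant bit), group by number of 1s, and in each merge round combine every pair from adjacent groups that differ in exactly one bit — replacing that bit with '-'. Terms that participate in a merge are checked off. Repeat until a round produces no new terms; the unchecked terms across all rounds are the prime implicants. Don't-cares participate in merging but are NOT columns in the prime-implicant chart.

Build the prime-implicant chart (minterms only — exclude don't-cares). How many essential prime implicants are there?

[col 0] 0010*, 0011*, 0100*, 0110*, 1000, 1111
[col 1] 0-10, 001-, 01-0
Prime implicants: 0-10, 001-, 01-0, 1000, 1111
PI chart (minterm → PIs covering it):
  2 | 0-10,001-
  3 | 001-  (sole → essential)
  6 | 0-10,01-0
  8 | 1000  (sole → essential)
Essential prime implicants: 001-, 1000

2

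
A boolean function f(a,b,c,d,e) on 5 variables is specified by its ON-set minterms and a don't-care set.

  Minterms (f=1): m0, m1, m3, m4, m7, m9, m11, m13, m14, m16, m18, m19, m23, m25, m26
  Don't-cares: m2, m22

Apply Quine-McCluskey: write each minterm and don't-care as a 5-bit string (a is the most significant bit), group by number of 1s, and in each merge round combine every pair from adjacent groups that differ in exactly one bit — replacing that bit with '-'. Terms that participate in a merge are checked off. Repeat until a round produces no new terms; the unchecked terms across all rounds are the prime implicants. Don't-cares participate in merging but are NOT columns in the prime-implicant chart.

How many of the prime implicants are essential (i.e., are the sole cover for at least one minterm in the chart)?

8

[col 0] 00000*, 00001*, 00010*, 00011*, 00100*, 00111*, 01001*, 01011*, 01101*, 01110, 10000*, 10010*, 10011*, 10110*, 10111*, 11001*, 11010*
[col 1] -0000*, -0010*, -0011*, -0111*, -1001, 0-001*, 0-011*, 00-00, 00-11*, 000-0*, 000-1*, 0000-*, 0001-*, 01-01, 010-1*, 1-010, 10-10*, 10-11*, 100-0*, 1001-*, 1011-*
[col 2] -0-11, -00-0, -001-, 0-0-1, 000--, 10-1-
Prime implicants: -0-11, -00-0, -001-, -1001, 0-0-1, 00-00, 000--, 01-01, 01110, 1-010, 10-1-
PI chart (minterm → PIs covering it):
  0 | -00-0,00-00,000--
  1 | 0-0-1,000--
  3 | -0-11,-001-,0-0-1,000--
  4 | 00-00  (sole → essential)
  7 | -0-11  (sole → essential)
  9 | -1001,0-0-1,01-01
  11 | 0-0-1  (sole → essential)
  13 | 01-01  (sole → essential)
  14 | 01110  (sole → essential)
  16 | -00-0  (sole → essential)
  18 | -00-0,-001-,1-010,10-1-
  19 | -0-11,-001-,10-1-
  23 | -0-11,10-1-
  25 | -1001  (sole → essential)
  26 | 1-010  (sole → essential)
Essential prime implicants: -0-11, -00-0, -1001, 0-0-1, 00-00, 01-01, 01110, 1-010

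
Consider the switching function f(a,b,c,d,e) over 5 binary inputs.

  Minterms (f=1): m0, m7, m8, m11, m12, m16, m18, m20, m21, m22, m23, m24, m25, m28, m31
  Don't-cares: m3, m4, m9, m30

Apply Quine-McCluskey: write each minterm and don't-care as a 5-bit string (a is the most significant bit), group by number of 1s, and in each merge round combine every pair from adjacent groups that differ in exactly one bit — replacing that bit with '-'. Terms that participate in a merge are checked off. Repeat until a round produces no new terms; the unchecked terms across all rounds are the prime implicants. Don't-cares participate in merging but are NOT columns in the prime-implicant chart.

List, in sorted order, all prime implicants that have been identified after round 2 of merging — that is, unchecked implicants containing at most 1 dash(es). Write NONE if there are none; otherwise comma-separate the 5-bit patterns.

size-2^0 implicants → 00000(✓)  00011(✓)  00100(✓)  00111(✓)  01000(✓)  01001(✓)  01011(✓)  01100(✓)  10000(✓)  10010(✓)  10100(✓)  10101(✓)  10110(✓)  10111(✓)  11000(✓)  11001(✓)  11100(✓)  11110(✓)  11111(✓)
size-2^1 implicants → -0000(✓)  -0100(✓)  -0111  -1000(✓)  -1001(✓)  -1100(✓)  0-000(✓)  0-011  0-100(✓)  00-00(✓)  00-11  01-00(✓)  010-1  0100-(✓)  1-000(✓)  1-100(✓)  1-110(✓)  1-111(✓)  10-00(✓)  10-10(✓)  100-0(✓)  101-0(✓)  101-1(✓)  1010-(✓)  1011-(✓)  11-00(✓)  1100-(✓)  111-0(✓)  1111-(✓)
size-2^2 implicants → --000(✓)  --100(✓)  -0-00(✓)  -1-00(✓)  -100-  0--00(✓)  1--00(✓)  1-1-0  1-11-  10--0  101--
size-2^3 implicants → ---00
Unchecked terms (primes): ---00, -0111, -100-, 0-011, 00-11, 010-1, 1-1-0, 1-11-, 10--0, 101--

-0111, 0-011, 00-11, 010-1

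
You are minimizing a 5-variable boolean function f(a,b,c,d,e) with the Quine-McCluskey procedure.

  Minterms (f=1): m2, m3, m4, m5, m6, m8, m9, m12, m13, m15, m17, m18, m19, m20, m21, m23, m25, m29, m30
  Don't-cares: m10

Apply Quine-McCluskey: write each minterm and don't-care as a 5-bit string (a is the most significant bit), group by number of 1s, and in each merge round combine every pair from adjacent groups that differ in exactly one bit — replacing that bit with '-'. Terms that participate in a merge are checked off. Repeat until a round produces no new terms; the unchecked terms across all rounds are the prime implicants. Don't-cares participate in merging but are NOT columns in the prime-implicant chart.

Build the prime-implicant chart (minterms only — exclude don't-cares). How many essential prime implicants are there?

Round 0: 00010✓ 00011✓ 00100✓ 00101✓ 00110✓ 01000✓ 01001✓ 01010✓ 01100✓ 01101✓ 01111✓ 10001✓ 10010✓ 10011✓ 10100✓ 10101✓ 10111✓ 11001✓ 11101✓ 11110
Round 1: -0010✓ -0011✓ -0100✓ -0101✓ -1001✓ -1101✓ 0-010 0-100✓ 0-101✓ 00-10 0001-✓ 001-0 0010-✓ 01-00✓ 01-01✓ 010-0 0100-✓ 011-1 0110-✓ 1-001✓ 1-101✓ 10-01✓ 10-11✓ 100-1✓ 1001-✓ 101-1✓ 1010-✓ 11-01✓
Round 2: --101 -001- -010- -1-01 0-10- 01-0- 1--01 10--1
PIs = {--101, -001-, -010-, -1-01, 0-010, 0-10-, 00-10, 001-0, 01-0-, 010-0, 011-1, 1--01, 10--1, 11110}
Coverage chart:
  m2: -001-,0-010,00-10
  m3: -001- ←essential
  m4: -010-,0-10-,001-0
  m5: --101,-010-,0-10-
  m6: 00-10,001-0
  m8: 01-0-,010-0
  m9: -1-01,01-0-
  m12: 0-10-,01-0-
  m13: --101,-1-01,0-10-,01-0-,011-1
  m15: 011-1 ←essential
  m17: 1--01,10--1
  m18: -001- ←essential
  m19: -001-,10--1
  m20: -010- ←essential
  m21: --101,-010-,1--01,10--1
  m23: 10--1 ←essential
  m25: -1-01,1--01
  m29: --101,-1-01,1--01
  m30: 11110 ←essential
Essential: -001-, -010-, 011-1, 10--1, 11110

5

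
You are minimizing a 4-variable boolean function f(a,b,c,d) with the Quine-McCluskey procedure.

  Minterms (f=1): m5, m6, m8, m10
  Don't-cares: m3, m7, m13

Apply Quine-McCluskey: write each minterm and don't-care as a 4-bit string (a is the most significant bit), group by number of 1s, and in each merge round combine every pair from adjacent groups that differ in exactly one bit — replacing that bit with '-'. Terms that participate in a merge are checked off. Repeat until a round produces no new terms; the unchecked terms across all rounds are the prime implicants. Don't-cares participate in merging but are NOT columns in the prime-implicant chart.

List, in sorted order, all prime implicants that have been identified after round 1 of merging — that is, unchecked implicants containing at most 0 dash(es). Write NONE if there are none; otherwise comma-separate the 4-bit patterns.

Round 0: 0011✓ 0101✓ 0110✓ 0111✓ 1000✓ 1010✓ 1101✓
Round 1: -101 0-11 01-1 011- 10-0
PIs = {-101, 0-11, 01-1, 011-, 10-0}

NONE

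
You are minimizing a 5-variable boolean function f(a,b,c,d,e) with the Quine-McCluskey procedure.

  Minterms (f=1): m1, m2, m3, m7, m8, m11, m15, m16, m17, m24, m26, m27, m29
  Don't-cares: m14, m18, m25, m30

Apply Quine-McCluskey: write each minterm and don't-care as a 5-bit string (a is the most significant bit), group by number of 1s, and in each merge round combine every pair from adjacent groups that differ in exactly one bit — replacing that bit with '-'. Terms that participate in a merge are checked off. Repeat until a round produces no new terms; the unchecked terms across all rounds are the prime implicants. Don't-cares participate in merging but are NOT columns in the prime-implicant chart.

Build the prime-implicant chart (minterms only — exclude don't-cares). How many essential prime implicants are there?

3

size-2^0 implicants → 00001(✓)  00010(✓)  00011(✓)  00111(✓)  01000(✓)  01011(✓)  01110(✓)  01111(✓)  10000(✓)  10001(✓)  10010(✓)  11000(✓)  11001(✓)  11010(✓)  11011(✓)  11101(✓)  11110(✓)
size-2^1 implicants → -0001  -0010  -1000  -1011  -1110  0-011(✓)  0-111(✓)  00-11(✓)  000-1  0001-  01-11(✓)  0111-  1-000(✓)  1-001(✓)  1-010(✓)  100-0(✓)  1000-(✓)  11-01  11-10  110-0(✓)  110-1(✓)  1100-(✓)  1101-(✓)
size-2^2 implicants → 0--11  1-0-0  1-00-  110--
Unchecked terms (primes): -0001, -0010, -1000, -1011, -1110, 0--11, 000-1, 0001-, 0111-, 1-0-0, 1-00-, 11-01, 11-10, 110--
Minterm coverage:
  m1 ⊆ -0001,000-1
  m2 ⊆ -0010,0001-
  m3 ⊆ 0--11,000-1,0001-
  m7 ⊆ 0--11 [E]
  m8 ⊆ -1000 [E]
  m11 ⊆ -1011,0--11
  m15 ⊆ 0--11,0111-
  m16 ⊆ 1-0-0,1-00-
  m17 ⊆ -0001,1-00-
  m24 ⊆ -1000,1-0-0,1-00-,110--
  m26 ⊆ 1-0-0,11-10,110--
  m27 ⊆ -1011,110--
  m29 ⊆ 11-01 [E]
E = {-1000, 0--11, 11-01}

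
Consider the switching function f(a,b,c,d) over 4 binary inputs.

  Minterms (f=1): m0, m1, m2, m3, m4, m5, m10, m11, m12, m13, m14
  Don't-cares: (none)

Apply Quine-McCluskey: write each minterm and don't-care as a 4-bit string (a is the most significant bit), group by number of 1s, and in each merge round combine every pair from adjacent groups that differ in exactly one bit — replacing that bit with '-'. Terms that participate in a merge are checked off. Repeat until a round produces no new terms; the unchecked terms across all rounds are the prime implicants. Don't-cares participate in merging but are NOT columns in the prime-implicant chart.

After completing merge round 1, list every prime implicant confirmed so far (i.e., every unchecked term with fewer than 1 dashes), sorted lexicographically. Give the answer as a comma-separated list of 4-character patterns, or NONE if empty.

[col 0] 0000*, 0001*, 0010*, 0011*, 0100*, 0101*, 1010*, 1011*, 1100*, 1101*, 1110*
[col 1] -010*, -011*, -100*, -101*, 0-00*, 0-01*, 00-0*, 00-1*, 000-*, 001-*, 010-*, 1-10, 101-*, 11-0, 110-*
[col 2] -01-, -10-, 0-0-, 00--
Prime implicants: -01-, -10-, 0-0-, 00--, 1-10, 11-0

NONE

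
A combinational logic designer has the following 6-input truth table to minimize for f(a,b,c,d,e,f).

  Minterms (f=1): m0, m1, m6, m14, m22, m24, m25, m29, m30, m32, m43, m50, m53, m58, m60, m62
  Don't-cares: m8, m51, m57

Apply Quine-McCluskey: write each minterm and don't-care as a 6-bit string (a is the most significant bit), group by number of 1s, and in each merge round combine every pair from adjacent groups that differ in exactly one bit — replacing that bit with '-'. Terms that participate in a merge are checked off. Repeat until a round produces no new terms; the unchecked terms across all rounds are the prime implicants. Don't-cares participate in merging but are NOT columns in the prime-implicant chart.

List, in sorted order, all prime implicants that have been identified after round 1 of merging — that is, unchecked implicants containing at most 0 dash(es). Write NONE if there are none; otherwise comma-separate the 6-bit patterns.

size-2^0 implicants → 000000(✓)  000001(✓)  000110(✓)  001000(✓)  001110(✓)  010110(✓)  011000(✓)  011001(✓)  011101(✓)  011110(✓)  100000(✓)  101011  110010(✓)  110011(✓)  110101  111001(✓)  111010(✓)  111100(✓)  111110(✓)
size-2^1 implicants → -00000  -11001  -11110  0-0110(✓)  0-1000  0-1110(✓)  00-000  00-110(✓)  00000-  01-110(✓)  011-01  01100-  11-010  11001-  111-10  1111-0
size-2^2 implicants → 0--110
Unchecked terms (primes): -00000, -11001, -11110, 0--110, 0-1000, 00-000, 00000-, 011-01, 01100-, 101011, 11-010, 11001-, 110101, 111-10, 1111-0

101011, 110101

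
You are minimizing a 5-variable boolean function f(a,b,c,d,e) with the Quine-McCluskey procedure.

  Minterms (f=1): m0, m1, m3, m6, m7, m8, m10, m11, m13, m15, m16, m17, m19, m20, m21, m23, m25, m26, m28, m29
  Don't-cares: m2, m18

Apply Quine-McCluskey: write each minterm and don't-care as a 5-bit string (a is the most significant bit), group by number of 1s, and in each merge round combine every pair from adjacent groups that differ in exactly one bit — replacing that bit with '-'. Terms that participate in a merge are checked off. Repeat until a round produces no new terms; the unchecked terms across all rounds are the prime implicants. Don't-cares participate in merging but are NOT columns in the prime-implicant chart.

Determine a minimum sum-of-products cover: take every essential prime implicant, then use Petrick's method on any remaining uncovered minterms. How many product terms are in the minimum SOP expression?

9

[col 0] 00000*, 00001*, 00010*, 00011*, 00110*, 00111*, 01000*, 01010*, 01011*, 01101*, 01111*, 10000*, 10001*, 10010*, 10011*, 10100*, 10101*, 10111*, 11001*, 11010*, 11100*, 11101*
[col 1] -0000*, -0001*, -0010*, -0011*, -0111*, -1010*, -1101, 0-000*, 0-010*, 0-011*, 0-111*, 00-10*, 00-11*, 000-0*, 000-1*, 0000-*, 0001-*, 0011-*, 01-11*, 010-0*, 0101-*, 011-1, 1-001*, 1-010*, 1-100*, 1-101*, 10-00*, 10-01*, 10-11*, 100-0*, 100-1*, 1000-*, 1001-*, 101-1*, 1010-*, 11-01*, 1110-*
[col 2] --010, -0-11, -00-0*, -00-1*, -000-*, -001-*, 0--11, 0-0-0, 0-01-, 00-1-, 000--*, 1--01, 1-10-, 10--1, 10-0-, 100--*
[col 3] -00--
Prime implicants: --010, -0-11, -00--, -1101, 0--11, 0-0-0, 0-01-, 00-1-, 011-1, 1--01, 1-10-, 10--1, 10-0-
PI chart (minterm → PIs covering it):
  0 | -00--,0-0-0
  1 | -00--  (sole → essential)
  3 | -0-11,-00--,0--11,0-01-,00-1-
  6 | 00-1-  (sole → essential)
  7 | -0-11,0--11,00-1-
  8 | 0-0-0  (sole → essential)
  10 | --010,0-0-0,0-01-
  11 | 0--11,0-01-
  13 | -1101,011-1
  15 | 0--11,011-1
  16 | -00--,10-0-
  17 | -00--,1--01,10--1,10-0-
  19 | -0-11,-00--,10--1
  20 | 1-10-,10-0-
  21 | 1--01,1-10-,10--1,10-0-
  23 | -0-11,10--1
  25 | 1--01  (sole → essential)
  26 | --010  (sole → essential)
  28 | 1-10-  (sole → essential)
  29 | -1101,1--01,1-10-
Essential prime implicants: --010, -00--, 0-0-0, 00-1-, 1--01, 1-10-
Petrick residual → -0-11, -1101, 0--11
Minimum SOP uses 9 PIs: c'de' + b'de + b'c' + bcd'e + a'de + a'c'e' + a'b'd + ad'e + acd'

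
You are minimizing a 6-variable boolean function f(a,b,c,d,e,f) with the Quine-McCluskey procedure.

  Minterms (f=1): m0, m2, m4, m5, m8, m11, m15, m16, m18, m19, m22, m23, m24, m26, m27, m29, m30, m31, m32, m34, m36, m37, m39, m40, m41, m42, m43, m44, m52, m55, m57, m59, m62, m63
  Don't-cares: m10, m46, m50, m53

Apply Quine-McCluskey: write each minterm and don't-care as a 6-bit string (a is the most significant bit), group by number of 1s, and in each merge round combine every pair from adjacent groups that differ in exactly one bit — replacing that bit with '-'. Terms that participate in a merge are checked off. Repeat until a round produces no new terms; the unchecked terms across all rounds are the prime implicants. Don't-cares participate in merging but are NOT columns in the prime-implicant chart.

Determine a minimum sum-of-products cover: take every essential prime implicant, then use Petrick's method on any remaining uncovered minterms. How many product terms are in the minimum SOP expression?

11

size-2^0 implicants → 000000(✓)  000010(✓)  000100(✓)  000101(✓)  001000(✓)  001010(✓)  001011(✓)  001111(✓)  010000(✓)  010010(✓)  010011(✓)  010110(✓)  010111(✓)  011000(✓)  011010(✓)  011011(✓)  011101(✓)  011110(✓)  011111(✓)  100000(✓)  100010(✓)  100100(✓)  100101(✓)  100111(✓)  101000(✓)  101001(✓)  101010(✓)  101011(✓)  101100(✓)  101110(✓)  110010(✓)  110100(✓)  110101(✓)  110111(✓)  111001(✓)  111011(✓)  111110(✓)  111111(✓)
size-2^1 implicants → -00000(✓)  -00010(✓)  -00100(✓)  -00101(✓)  -01000(✓)  -01010(✓)  -01011(✓)  -10010(✓)  -10111(✓)  -11011(✓)  -11110(✓)  -11111(✓)  0-0000(✓)  0-0010(✓)  0-1000(✓)  0-1010(✓)  0-1011(✓)  0-1111(✓)  00-000(✓)  00-010(✓)  000-00(✓)  0000-0(✓)  00010-(✓)  001-11(✓)  0010-0(✓)  00101-(✓)  01-000(✓)  01-010(✓)  01-011(✓)  01-110(✓)  01-111(✓)  010-10(✓)  010-11(✓)  0100-0(✓)  01001-(✓)  01011-(✓)  011-10(✓)  011-11(✓)  0110-0(✓)  01101-(✓)  0111-1  01111-(✓)  1-0010(✓)  1-0100(✓)  1-0101(✓)  1-0111(✓)  1-1001(✓)  1-1011(✓)  1-1110  10-000(✓)  10-010(✓)  10-100(✓)  100-00(✓)  1000-0(✓)  1001-1(✓)  10010-(✓)  101-00(✓)  101-10(✓)  1010-0(✓)  1010-1(✓)  10100-(✓)  10101-(✓)  1011-0(✓)  11-111(✓)  1101-1(✓)  11010-(✓)  111-11(✓)  1110-1(✓)  11111-(✓)
size-2^2 implicants → --0010  --1011  -0-000(✓)  -0-010(✓)  -00-00  -000-0(✓)  -0010-  -010-0(✓)  -0101-  -1-111  -11-11  -1111-  0--000(✓)  0--010(✓)  0-00-0(✓)  0-1-11  0-10-0(✓)  0-101-  00-0-0(✓)  01--10(✓)  01--11(✓)  01-0-0(✓)  01-01-(✓)  01-11-(✓)  010-1-(✓)  011-1-(✓)  1-01-1  1-010-  1-10-1  10--00  10-0-0(✓)  101--0  1010--
size-2^3 implicants → -0-0-0  0--0-0  01--1-
Unchecked terms (primes): --0010, --1011, -0-0-0, -00-00, -0010-, -0101-, -1-111, -11-11, -1111-, 0--0-0, 0-1-11, 0-101-, 01--1-, 0111-1, 1-01-1, 1-010-, 1-10-1, 1-1110, 10--00, 101--0, 1010--
Minterm coverage:
  m0 ⊆ -0-0-0,-00-00,0--0-0
  m2 ⊆ --0010,-0-0-0,0--0-0
  m4 ⊆ -00-00,-0010-
  m5 ⊆ -0010- [E]
  m8 ⊆ -0-0-0,0--0-0
  m11 ⊆ --1011,-0101-,0-1-11,0-101-
  m15 ⊆ 0-1-11 [E]
  m16 ⊆ 0--0-0 [E]
  m18 ⊆ --0010,0--0-0,01--1-
  m19 ⊆ 01--1- [E]
  m22 ⊆ 01--1- [E]
  m23 ⊆ -1-111,01--1-
  m24 ⊆ 0--0-0 [E]
  m26 ⊆ 0--0-0,0-101-,01--1-
  m27 ⊆ --1011,-11-11,0-1-11,0-101-,01--1-
  m29 ⊆ 0111-1 [E]
  m30 ⊆ -1111-,01--1-
  m31 ⊆ -1-111,-11-11,-1111-,0-1-11,01--1-,0111-1
  m32 ⊆ -0-0-0,-00-00,10--00
  m34 ⊆ --0010,-0-0-0
  m36 ⊆ -00-00,-0010-,1-010-,10--00
  m37 ⊆ -0010-,1-01-1,1-010-
  m39 ⊆ 1-01-1 [E]
  m40 ⊆ -0-0-0,10--00,101--0,1010--
  m41 ⊆ 1-10-1,1010--
  m42 ⊆ -0-0-0,-0101-,101--0,1010--
  m43 ⊆ --1011,-0101-,1-10-1,1010--
  m44 ⊆ 10--00,101--0
  m52 ⊆ 1-010- [E]
  m55 ⊆ -1-111,1-01-1
  m57 ⊆ 1-10-1 [E]
  m59 ⊆ --1011,-11-11,1-10-1
  m62 ⊆ -1111-,1-1110
  m63 ⊆ -1-111,-11-11,-1111-
E = {-0010-, 0--0-0, 0-1-11, 01--1-, 0111-1, 1-01-1, 1-010-, 1-10-1}
Petrick residual → -0-0-0, -1111-, 10--00
Cover = b'd'f' + b'c'de' + bcde + a'd'f' + a'cef + a'be + a'bcdf + ac'df + ac'de' + acd'f + ab'e'f'  |cover|=11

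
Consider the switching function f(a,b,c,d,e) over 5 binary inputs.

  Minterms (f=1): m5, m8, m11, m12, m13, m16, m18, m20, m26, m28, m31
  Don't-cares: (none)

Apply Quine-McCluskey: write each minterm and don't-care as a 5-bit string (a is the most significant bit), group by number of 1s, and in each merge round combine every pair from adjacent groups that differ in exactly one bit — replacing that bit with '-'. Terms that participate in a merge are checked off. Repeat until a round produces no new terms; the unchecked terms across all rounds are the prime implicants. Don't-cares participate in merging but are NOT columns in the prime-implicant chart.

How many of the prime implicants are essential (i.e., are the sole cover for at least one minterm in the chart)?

5

size-2^0 implicants → 00101(✓)  01000(✓)  01011  01100(✓)  01101(✓)  10000(✓)  10010(✓)  10100(✓)  11010(✓)  11100(✓)  11111
size-2^1 implicants → -1100  0-101  01-00  0110-  1-010  1-100  10-00  100-0
Unchecked terms (primes): -1100, 0-101, 01-00, 01011, 0110-, 1-010, 1-100, 10-00, 100-0, 11111
Minterm coverage:
  m5 ⊆ 0-101 [E]
  m8 ⊆ 01-00 [E]
  m11 ⊆ 01011 [E]
  m12 ⊆ -1100,01-00,0110-
  m13 ⊆ 0-101,0110-
  m16 ⊆ 10-00,100-0
  m18 ⊆ 1-010,100-0
  m20 ⊆ 1-100,10-00
  m26 ⊆ 1-010 [E]
  m28 ⊆ -1100,1-100
  m31 ⊆ 11111 [E]
E = {0-101, 01-00, 01011, 1-010, 11111}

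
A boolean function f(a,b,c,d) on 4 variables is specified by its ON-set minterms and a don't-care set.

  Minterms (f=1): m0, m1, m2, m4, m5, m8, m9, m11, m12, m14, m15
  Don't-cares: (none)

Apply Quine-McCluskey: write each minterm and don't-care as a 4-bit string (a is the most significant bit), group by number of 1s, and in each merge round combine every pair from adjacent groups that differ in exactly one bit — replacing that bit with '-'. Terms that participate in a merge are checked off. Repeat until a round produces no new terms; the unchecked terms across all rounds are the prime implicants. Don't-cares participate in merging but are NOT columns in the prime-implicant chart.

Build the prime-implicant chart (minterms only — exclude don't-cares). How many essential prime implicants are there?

size-2^0 implicants → 0000(✓)  0001(✓)  0010(✓)  0100(✓)  0101(✓)  1000(✓)  1001(✓)  1011(✓)  1100(✓)  1110(✓)  1111(✓)
size-2^1 implicants → -000(✓)  -001(✓)  -100(✓)  0-00(✓)  0-01(✓)  00-0  000-(✓)  010-(✓)  1-00(✓)  1-11  10-1  100-(✓)  11-0  111-
size-2^2 implicants → --00  -00-  0-0-
Unchecked terms (primes): --00, -00-, 0-0-, 00-0, 1-11, 10-1, 11-0, 111-
Minterm coverage:
  m0 ⊆ --00,-00-,0-0-,00-0
  m1 ⊆ -00-,0-0-
  m2 ⊆ 00-0 [E]
  m4 ⊆ --00,0-0-
  m5 ⊆ 0-0- [E]
  m8 ⊆ --00,-00-
  m9 ⊆ -00-,10-1
  m11 ⊆ 1-11,10-1
  m12 ⊆ --00,11-0
  m14 ⊆ 11-0,111-
  m15 ⊆ 1-11,111-
E = {0-0-, 00-0}

2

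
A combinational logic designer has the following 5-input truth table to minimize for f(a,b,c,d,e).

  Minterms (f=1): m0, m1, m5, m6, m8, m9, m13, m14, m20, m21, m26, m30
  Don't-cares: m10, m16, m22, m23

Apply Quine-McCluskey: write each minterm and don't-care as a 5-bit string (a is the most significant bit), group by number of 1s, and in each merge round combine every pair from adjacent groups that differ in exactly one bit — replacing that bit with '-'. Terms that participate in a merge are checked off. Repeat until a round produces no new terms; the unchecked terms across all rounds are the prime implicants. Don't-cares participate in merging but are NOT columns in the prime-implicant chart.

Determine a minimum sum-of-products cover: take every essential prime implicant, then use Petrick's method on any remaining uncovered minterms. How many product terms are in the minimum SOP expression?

5

size-2^0 implicants → 00000(✓)  00001(✓)  00101(✓)  00110(✓)  01000(✓)  01001(✓)  01010(✓)  01101(✓)  01110(✓)  10000(✓)  10100(✓)  10101(✓)  10110(✓)  10111(✓)  11010(✓)  11110(✓)
size-2^1 implicants → -0000  -0101  -0110(✓)  -1010(✓)  -1110(✓)  0-000(✓)  0-001(✓)  0-101(✓)  0-110(✓)  00-01(✓)  0000-(✓)  01-01(✓)  01-10(✓)  010-0  0100-(✓)  1-110(✓)  10-00  101-0(✓)  101-1(✓)  1010-(✓)  1011-(✓)  11-10(✓)
size-2^2 implicants → --110  -1-10  0--01  0-00-  101--
Unchecked terms (primes): --110, -0000, -0101, -1-10, 0--01, 0-00-, 010-0, 10-00, 101--
Minterm coverage:
  m0 ⊆ -0000,0-00-
  m1 ⊆ 0--01,0-00-
  m5 ⊆ -0101,0--01
  m6 ⊆ --110 [E]
  m8 ⊆ 0-00-,010-0
  m9 ⊆ 0--01,0-00-
  m13 ⊆ 0--01 [E]
  m14 ⊆ --110,-1-10
  m20 ⊆ 10-00,101--
  m21 ⊆ -0101,101--
  m26 ⊆ -1-10 [E]
  m30 ⊆ --110,-1-10
E = {--110, -1-10, 0--01}
Petrick residual → 0-00-, 101--
Cover = cde' + bde' + a'd'e + a'c'd' + ab'c  |cover|=5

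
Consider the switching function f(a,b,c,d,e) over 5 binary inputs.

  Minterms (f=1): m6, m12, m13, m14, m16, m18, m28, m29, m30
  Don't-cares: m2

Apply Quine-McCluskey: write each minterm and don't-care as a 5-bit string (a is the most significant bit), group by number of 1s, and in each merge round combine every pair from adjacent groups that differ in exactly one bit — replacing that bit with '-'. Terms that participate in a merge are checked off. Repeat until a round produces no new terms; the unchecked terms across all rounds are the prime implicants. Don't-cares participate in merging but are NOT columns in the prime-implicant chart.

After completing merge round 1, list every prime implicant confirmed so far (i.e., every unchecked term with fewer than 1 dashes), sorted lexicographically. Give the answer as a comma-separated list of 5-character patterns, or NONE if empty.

NONE

[col 0] 00010*, 00110*, 01100*, 01101*, 01110*, 10000*, 10010*, 11100*, 11101*, 11110*
[col 1] -0010, -1100*, -1101*, -1110*, 0-110, 00-10, 011-0*, 0110-*, 100-0, 111-0*, 1110-*
[col 2] -11-0, -110-
Prime implicants: -0010, -11-0, -110-, 0-110, 00-10, 100-0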